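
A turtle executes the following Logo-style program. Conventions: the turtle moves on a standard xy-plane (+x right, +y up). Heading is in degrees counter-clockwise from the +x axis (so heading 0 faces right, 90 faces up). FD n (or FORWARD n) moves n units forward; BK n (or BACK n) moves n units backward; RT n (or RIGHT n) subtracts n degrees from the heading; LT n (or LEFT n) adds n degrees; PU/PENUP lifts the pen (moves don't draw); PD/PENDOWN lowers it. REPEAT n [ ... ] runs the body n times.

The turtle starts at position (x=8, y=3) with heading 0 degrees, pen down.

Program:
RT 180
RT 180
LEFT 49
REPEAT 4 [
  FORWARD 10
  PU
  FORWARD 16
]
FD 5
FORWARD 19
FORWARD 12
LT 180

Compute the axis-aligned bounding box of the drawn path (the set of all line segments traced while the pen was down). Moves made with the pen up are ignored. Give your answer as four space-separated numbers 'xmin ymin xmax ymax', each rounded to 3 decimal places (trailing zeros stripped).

Answer: 8 3 14.561 10.547

Derivation:
Executing turtle program step by step:
Start: pos=(8,3), heading=0, pen down
RT 180: heading 0 -> 180
RT 180: heading 180 -> 0
LT 49: heading 0 -> 49
REPEAT 4 [
  -- iteration 1/4 --
  FD 10: (8,3) -> (14.561,10.547) [heading=49, draw]
  PU: pen up
  FD 16: (14.561,10.547) -> (25.058,22.622) [heading=49, move]
  -- iteration 2/4 --
  FD 10: (25.058,22.622) -> (31.618,30.17) [heading=49, move]
  PU: pen up
  FD 16: (31.618,30.17) -> (42.115,42.245) [heading=49, move]
  -- iteration 3/4 --
  FD 10: (42.115,42.245) -> (48.676,49.792) [heading=49, move]
  PU: pen up
  FD 16: (48.676,49.792) -> (59.173,61.867) [heading=49, move]
  -- iteration 4/4 --
  FD 10: (59.173,61.867) -> (65.733,69.414) [heading=49, move]
  PU: pen up
  FD 16: (65.733,69.414) -> (76.23,81.49) [heading=49, move]
]
FD 5: (76.23,81.49) -> (79.51,85.263) [heading=49, move]
FD 19: (79.51,85.263) -> (91.976,99.603) [heading=49, move]
FD 12: (91.976,99.603) -> (99.848,108.659) [heading=49, move]
LT 180: heading 49 -> 229
Final: pos=(99.848,108.659), heading=229, 1 segment(s) drawn

Segment endpoints: x in {8, 14.561}, y in {3, 10.547}
xmin=8, ymin=3, xmax=14.561, ymax=10.547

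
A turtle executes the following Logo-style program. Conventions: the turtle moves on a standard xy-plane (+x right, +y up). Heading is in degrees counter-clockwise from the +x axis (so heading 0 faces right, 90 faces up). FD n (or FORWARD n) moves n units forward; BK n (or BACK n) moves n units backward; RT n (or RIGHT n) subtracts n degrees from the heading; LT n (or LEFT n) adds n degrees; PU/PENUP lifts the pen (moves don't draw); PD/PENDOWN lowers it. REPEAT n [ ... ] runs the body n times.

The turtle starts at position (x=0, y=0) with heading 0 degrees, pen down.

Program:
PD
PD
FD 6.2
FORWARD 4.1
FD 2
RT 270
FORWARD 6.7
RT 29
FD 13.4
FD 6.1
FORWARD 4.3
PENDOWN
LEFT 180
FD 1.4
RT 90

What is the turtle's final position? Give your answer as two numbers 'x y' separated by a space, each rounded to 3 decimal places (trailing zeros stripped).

Executing turtle program step by step:
Start: pos=(0,0), heading=0, pen down
PD: pen down
PD: pen down
FD 6.2: (0,0) -> (6.2,0) [heading=0, draw]
FD 4.1: (6.2,0) -> (10.3,0) [heading=0, draw]
FD 2: (10.3,0) -> (12.3,0) [heading=0, draw]
RT 270: heading 0 -> 90
FD 6.7: (12.3,0) -> (12.3,6.7) [heading=90, draw]
RT 29: heading 90 -> 61
FD 13.4: (12.3,6.7) -> (18.796,18.42) [heading=61, draw]
FD 6.1: (18.796,18.42) -> (21.754,23.755) [heading=61, draw]
FD 4.3: (21.754,23.755) -> (23.838,27.516) [heading=61, draw]
PD: pen down
LT 180: heading 61 -> 241
FD 1.4: (23.838,27.516) -> (23.16,26.291) [heading=241, draw]
RT 90: heading 241 -> 151
Final: pos=(23.16,26.291), heading=151, 8 segment(s) drawn

Answer: 23.16 26.291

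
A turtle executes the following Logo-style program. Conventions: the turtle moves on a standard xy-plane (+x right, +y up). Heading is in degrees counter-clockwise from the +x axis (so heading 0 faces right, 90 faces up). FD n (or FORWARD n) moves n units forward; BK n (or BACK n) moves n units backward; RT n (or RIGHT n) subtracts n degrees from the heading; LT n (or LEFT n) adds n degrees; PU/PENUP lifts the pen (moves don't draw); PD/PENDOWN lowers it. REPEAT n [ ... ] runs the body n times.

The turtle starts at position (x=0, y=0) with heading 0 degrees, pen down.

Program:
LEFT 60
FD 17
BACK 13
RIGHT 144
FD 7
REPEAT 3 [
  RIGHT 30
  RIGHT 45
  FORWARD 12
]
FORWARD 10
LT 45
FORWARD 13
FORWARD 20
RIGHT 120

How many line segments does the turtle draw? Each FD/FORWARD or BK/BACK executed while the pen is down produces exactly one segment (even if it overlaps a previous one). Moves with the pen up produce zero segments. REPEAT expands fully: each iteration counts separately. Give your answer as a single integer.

Executing turtle program step by step:
Start: pos=(0,0), heading=0, pen down
LT 60: heading 0 -> 60
FD 17: (0,0) -> (8.5,14.722) [heading=60, draw]
BK 13: (8.5,14.722) -> (2,3.464) [heading=60, draw]
RT 144: heading 60 -> 276
FD 7: (2,3.464) -> (2.732,-3.498) [heading=276, draw]
REPEAT 3 [
  -- iteration 1/3 --
  RT 30: heading 276 -> 246
  RT 45: heading 246 -> 201
  FD 12: (2.732,-3.498) -> (-8.471,-7.798) [heading=201, draw]
  -- iteration 2/3 --
  RT 30: heading 201 -> 171
  RT 45: heading 171 -> 126
  FD 12: (-8.471,-7.798) -> (-15.525,1.91) [heading=126, draw]
  -- iteration 3/3 --
  RT 30: heading 126 -> 96
  RT 45: heading 96 -> 51
  FD 12: (-15.525,1.91) -> (-7.973,11.236) [heading=51, draw]
]
FD 10: (-7.973,11.236) -> (-1.68,19.007) [heading=51, draw]
LT 45: heading 51 -> 96
FD 13: (-1.68,19.007) -> (-3.039,31.936) [heading=96, draw]
FD 20: (-3.039,31.936) -> (-5.129,51.827) [heading=96, draw]
RT 120: heading 96 -> 336
Final: pos=(-5.129,51.827), heading=336, 9 segment(s) drawn
Segments drawn: 9

Answer: 9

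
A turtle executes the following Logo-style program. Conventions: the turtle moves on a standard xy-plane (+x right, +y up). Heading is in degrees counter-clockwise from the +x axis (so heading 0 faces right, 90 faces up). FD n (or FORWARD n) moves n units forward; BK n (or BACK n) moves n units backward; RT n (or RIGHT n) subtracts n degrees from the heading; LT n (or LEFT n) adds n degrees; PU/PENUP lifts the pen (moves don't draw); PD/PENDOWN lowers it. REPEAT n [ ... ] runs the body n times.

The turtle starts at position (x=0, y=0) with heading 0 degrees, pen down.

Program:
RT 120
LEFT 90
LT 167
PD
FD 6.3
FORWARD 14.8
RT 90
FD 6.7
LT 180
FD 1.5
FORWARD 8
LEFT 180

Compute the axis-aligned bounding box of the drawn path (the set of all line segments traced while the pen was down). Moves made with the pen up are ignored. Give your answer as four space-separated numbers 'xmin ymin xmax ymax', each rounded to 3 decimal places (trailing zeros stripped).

Executing turtle program step by step:
Start: pos=(0,0), heading=0, pen down
RT 120: heading 0 -> 240
LT 90: heading 240 -> 330
LT 167: heading 330 -> 137
PD: pen down
FD 6.3: (0,0) -> (-4.608,4.297) [heading=137, draw]
FD 14.8: (-4.608,4.297) -> (-15.432,14.39) [heading=137, draw]
RT 90: heading 137 -> 47
FD 6.7: (-15.432,14.39) -> (-10.862,19.29) [heading=47, draw]
LT 180: heading 47 -> 227
FD 1.5: (-10.862,19.29) -> (-11.885,18.193) [heading=227, draw]
FD 8: (-11.885,18.193) -> (-17.341,12.342) [heading=227, draw]
LT 180: heading 227 -> 47
Final: pos=(-17.341,12.342), heading=47, 5 segment(s) drawn

Segment endpoints: x in {-17.341, -15.432, -11.885, -10.862, -4.608, 0}, y in {0, 4.297, 12.342, 14.39, 18.193, 19.29}
xmin=-17.341, ymin=0, xmax=0, ymax=19.29

Answer: -17.341 0 0 19.29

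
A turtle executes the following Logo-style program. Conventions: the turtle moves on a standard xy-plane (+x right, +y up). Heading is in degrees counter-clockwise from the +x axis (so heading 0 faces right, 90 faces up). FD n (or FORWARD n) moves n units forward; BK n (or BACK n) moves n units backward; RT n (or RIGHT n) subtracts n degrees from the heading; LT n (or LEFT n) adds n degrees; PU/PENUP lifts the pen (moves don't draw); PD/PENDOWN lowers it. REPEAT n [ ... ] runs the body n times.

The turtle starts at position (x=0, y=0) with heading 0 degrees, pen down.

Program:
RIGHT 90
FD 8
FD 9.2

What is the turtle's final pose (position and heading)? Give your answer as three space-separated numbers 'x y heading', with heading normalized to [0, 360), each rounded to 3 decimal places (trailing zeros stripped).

Answer: 0 -17.2 270

Derivation:
Executing turtle program step by step:
Start: pos=(0,0), heading=0, pen down
RT 90: heading 0 -> 270
FD 8: (0,0) -> (0,-8) [heading=270, draw]
FD 9.2: (0,-8) -> (0,-17.2) [heading=270, draw]
Final: pos=(0,-17.2), heading=270, 2 segment(s) drawn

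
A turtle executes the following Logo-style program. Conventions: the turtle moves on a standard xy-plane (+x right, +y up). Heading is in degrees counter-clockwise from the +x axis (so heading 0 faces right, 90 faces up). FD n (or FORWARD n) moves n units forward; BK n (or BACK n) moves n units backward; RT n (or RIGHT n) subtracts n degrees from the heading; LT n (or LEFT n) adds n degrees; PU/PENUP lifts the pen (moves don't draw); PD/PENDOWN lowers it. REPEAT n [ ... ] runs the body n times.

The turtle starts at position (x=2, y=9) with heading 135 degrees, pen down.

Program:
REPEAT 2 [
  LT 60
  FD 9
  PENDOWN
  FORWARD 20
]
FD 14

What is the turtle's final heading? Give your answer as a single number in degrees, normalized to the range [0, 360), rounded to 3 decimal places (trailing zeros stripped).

Answer: 255

Derivation:
Executing turtle program step by step:
Start: pos=(2,9), heading=135, pen down
REPEAT 2 [
  -- iteration 1/2 --
  LT 60: heading 135 -> 195
  FD 9: (2,9) -> (-6.693,6.671) [heading=195, draw]
  PD: pen down
  FD 20: (-6.693,6.671) -> (-26.012,1.494) [heading=195, draw]
  -- iteration 2/2 --
  LT 60: heading 195 -> 255
  FD 9: (-26.012,1.494) -> (-28.341,-7.199) [heading=255, draw]
  PD: pen down
  FD 20: (-28.341,-7.199) -> (-33.518,-26.518) [heading=255, draw]
]
FD 14: (-33.518,-26.518) -> (-37.141,-40.041) [heading=255, draw]
Final: pos=(-37.141,-40.041), heading=255, 5 segment(s) drawn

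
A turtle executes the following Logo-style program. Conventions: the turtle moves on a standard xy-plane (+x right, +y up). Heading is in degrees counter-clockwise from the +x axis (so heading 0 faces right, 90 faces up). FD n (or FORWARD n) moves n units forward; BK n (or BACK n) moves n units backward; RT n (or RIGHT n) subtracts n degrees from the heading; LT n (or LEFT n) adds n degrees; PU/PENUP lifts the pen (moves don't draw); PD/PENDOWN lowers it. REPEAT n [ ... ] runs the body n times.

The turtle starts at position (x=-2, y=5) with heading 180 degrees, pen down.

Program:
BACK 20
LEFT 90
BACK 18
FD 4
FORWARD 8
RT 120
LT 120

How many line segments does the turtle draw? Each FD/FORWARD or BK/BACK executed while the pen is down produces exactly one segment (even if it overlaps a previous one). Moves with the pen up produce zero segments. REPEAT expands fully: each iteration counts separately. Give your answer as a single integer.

Answer: 4

Derivation:
Executing turtle program step by step:
Start: pos=(-2,5), heading=180, pen down
BK 20: (-2,5) -> (18,5) [heading=180, draw]
LT 90: heading 180 -> 270
BK 18: (18,5) -> (18,23) [heading=270, draw]
FD 4: (18,23) -> (18,19) [heading=270, draw]
FD 8: (18,19) -> (18,11) [heading=270, draw]
RT 120: heading 270 -> 150
LT 120: heading 150 -> 270
Final: pos=(18,11), heading=270, 4 segment(s) drawn
Segments drawn: 4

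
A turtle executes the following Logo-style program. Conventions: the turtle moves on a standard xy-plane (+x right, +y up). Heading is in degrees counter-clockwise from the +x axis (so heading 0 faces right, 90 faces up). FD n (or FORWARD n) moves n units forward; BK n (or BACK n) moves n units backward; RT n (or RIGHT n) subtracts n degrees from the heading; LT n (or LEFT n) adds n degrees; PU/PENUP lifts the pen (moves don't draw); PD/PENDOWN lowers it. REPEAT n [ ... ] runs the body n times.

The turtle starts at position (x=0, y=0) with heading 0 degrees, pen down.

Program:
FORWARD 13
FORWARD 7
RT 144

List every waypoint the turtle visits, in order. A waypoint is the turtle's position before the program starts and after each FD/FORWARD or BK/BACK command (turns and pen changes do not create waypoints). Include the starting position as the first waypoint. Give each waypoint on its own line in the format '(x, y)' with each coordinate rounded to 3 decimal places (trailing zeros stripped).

Executing turtle program step by step:
Start: pos=(0,0), heading=0, pen down
FD 13: (0,0) -> (13,0) [heading=0, draw]
FD 7: (13,0) -> (20,0) [heading=0, draw]
RT 144: heading 0 -> 216
Final: pos=(20,0), heading=216, 2 segment(s) drawn
Waypoints (3 total):
(0, 0)
(13, 0)
(20, 0)

Answer: (0, 0)
(13, 0)
(20, 0)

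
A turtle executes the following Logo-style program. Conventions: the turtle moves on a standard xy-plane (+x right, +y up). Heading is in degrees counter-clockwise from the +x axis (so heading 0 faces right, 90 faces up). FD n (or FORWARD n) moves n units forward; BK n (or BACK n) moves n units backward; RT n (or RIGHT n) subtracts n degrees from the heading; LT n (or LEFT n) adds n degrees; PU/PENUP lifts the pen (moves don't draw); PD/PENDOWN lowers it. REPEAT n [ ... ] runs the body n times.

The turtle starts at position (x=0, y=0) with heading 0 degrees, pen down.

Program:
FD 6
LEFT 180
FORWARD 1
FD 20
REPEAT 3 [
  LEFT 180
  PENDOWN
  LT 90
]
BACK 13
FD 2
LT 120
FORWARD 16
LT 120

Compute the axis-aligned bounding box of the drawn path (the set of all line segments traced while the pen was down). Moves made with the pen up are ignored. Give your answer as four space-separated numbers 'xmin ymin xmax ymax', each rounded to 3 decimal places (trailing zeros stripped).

Executing turtle program step by step:
Start: pos=(0,0), heading=0, pen down
FD 6: (0,0) -> (6,0) [heading=0, draw]
LT 180: heading 0 -> 180
FD 1: (6,0) -> (5,0) [heading=180, draw]
FD 20: (5,0) -> (-15,0) [heading=180, draw]
REPEAT 3 [
  -- iteration 1/3 --
  LT 180: heading 180 -> 0
  PD: pen down
  LT 90: heading 0 -> 90
  -- iteration 2/3 --
  LT 180: heading 90 -> 270
  PD: pen down
  LT 90: heading 270 -> 0
  -- iteration 3/3 --
  LT 180: heading 0 -> 180
  PD: pen down
  LT 90: heading 180 -> 270
]
BK 13: (-15,0) -> (-15,13) [heading=270, draw]
FD 2: (-15,13) -> (-15,11) [heading=270, draw]
LT 120: heading 270 -> 30
FD 16: (-15,11) -> (-1.144,19) [heading=30, draw]
LT 120: heading 30 -> 150
Final: pos=(-1.144,19), heading=150, 6 segment(s) drawn

Segment endpoints: x in {-15, -15, -15, -1.144, 0, 5, 6}, y in {0, 0, 0, 11, 13, 19}
xmin=-15, ymin=0, xmax=6, ymax=19

Answer: -15 0 6 19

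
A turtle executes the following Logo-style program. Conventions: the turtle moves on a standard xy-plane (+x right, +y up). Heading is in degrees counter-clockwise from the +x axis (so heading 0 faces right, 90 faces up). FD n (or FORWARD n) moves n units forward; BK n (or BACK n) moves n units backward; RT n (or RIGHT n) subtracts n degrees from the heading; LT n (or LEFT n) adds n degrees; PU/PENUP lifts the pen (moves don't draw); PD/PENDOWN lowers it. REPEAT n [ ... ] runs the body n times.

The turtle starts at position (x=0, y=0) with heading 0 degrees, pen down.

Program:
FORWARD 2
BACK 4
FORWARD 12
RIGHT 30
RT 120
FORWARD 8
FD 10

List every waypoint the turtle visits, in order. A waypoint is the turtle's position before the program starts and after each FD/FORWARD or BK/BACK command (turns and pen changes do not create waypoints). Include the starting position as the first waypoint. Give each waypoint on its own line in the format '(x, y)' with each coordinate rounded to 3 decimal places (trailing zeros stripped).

Executing turtle program step by step:
Start: pos=(0,0), heading=0, pen down
FD 2: (0,0) -> (2,0) [heading=0, draw]
BK 4: (2,0) -> (-2,0) [heading=0, draw]
FD 12: (-2,0) -> (10,0) [heading=0, draw]
RT 30: heading 0 -> 330
RT 120: heading 330 -> 210
FD 8: (10,0) -> (3.072,-4) [heading=210, draw]
FD 10: (3.072,-4) -> (-5.588,-9) [heading=210, draw]
Final: pos=(-5.588,-9), heading=210, 5 segment(s) drawn
Waypoints (6 total):
(0, 0)
(2, 0)
(-2, 0)
(10, 0)
(3.072, -4)
(-5.588, -9)

Answer: (0, 0)
(2, 0)
(-2, 0)
(10, 0)
(3.072, -4)
(-5.588, -9)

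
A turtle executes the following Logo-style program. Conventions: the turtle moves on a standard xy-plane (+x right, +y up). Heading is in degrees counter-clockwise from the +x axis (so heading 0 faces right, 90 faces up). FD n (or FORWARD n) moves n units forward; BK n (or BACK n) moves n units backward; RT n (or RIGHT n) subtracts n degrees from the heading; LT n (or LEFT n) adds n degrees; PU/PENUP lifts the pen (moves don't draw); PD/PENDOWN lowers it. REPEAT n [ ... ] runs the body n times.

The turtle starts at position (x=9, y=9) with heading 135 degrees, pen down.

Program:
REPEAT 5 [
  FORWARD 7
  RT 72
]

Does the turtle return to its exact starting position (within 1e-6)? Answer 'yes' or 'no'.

Executing turtle program step by step:
Start: pos=(9,9), heading=135, pen down
REPEAT 5 [
  -- iteration 1/5 --
  FD 7: (9,9) -> (4.05,13.95) [heading=135, draw]
  RT 72: heading 135 -> 63
  -- iteration 2/5 --
  FD 7: (4.05,13.95) -> (7.228,20.187) [heading=63, draw]
  RT 72: heading 63 -> 351
  -- iteration 3/5 --
  FD 7: (7.228,20.187) -> (14.142,19.092) [heading=351, draw]
  RT 72: heading 351 -> 279
  -- iteration 4/5 --
  FD 7: (14.142,19.092) -> (15.237,12.178) [heading=279, draw]
  RT 72: heading 279 -> 207
  -- iteration 5/5 --
  FD 7: (15.237,12.178) -> (9,9) [heading=207, draw]
  RT 72: heading 207 -> 135
]
Final: pos=(9,9), heading=135, 5 segment(s) drawn

Start position: (9, 9)
Final position: (9, 9)
Distance = 0; < 1e-6 -> CLOSED

Answer: yes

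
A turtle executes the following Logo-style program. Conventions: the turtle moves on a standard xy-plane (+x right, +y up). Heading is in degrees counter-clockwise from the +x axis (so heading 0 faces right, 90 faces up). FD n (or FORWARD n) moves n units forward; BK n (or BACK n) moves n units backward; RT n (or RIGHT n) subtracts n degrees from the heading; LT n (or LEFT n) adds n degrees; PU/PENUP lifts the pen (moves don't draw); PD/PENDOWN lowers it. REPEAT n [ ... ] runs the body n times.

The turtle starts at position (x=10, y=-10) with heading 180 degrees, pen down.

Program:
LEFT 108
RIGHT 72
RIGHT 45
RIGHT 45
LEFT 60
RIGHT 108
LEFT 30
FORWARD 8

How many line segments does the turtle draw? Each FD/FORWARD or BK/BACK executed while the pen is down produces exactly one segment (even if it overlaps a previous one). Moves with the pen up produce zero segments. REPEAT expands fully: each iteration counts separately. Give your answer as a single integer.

Answer: 1

Derivation:
Executing turtle program step by step:
Start: pos=(10,-10), heading=180, pen down
LT 108: heading 180 -> 288
RT 72: heading 288 -> 216
RT 45: heading 216 -> 171
RT 45: heading 171 -> 126
LT 60: heading 126 -> 186
RT 108: heading 186 -> 78
LT 30: heading 78 -> 108
FD 8: (10,-10) -> (7.528,-2.392) [heading=108, draw]
Final: pos=(7.528,-2.392), heading=108, 1 segment(s) drawn
Segments drawn: 1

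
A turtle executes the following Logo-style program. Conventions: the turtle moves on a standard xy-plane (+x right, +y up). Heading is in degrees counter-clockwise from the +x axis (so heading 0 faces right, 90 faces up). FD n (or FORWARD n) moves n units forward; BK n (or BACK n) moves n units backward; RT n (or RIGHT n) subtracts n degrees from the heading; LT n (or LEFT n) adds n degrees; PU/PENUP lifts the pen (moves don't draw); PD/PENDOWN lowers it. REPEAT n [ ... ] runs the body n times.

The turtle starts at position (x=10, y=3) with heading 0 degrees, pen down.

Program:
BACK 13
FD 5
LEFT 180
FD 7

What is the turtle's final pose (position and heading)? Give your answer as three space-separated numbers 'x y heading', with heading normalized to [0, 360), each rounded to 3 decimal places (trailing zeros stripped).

Executing turtle program step by step:
Start: pos=(10,3), heading=0, pen down
BK 13: (10,3) -> (-3,3) [heading=0, draw]
FD 5: (-3,3) -> (2,3) [heading=0, draw]
LT 180: heading 0 -> 180
FD 7: (2,3) -> (-5,3) [heading=180, draw]
Final: pos=(-5,3), heading=180, 3 segment(s) drawn

Answer: -5 3 180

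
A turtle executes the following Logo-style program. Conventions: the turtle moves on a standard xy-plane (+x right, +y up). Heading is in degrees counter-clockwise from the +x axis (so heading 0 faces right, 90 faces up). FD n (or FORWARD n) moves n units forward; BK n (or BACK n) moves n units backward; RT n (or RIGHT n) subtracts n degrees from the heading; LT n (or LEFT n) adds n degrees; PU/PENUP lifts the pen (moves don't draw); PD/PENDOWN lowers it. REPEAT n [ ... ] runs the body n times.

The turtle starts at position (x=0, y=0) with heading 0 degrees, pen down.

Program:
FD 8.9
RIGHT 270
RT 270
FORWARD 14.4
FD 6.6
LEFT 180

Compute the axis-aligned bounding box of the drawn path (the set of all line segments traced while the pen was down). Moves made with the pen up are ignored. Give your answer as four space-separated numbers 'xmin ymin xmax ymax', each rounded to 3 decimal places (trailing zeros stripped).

Executing turtle program step by step:
Start: pos=(0,0), heading=0, pen down
FD 8.9: (0,0) -> (8.9,0) [heading=0, draw]
RT 270: heading 0 -> 90
RT 270: heading 90 -> 180
FD 14.4: (8.9,0) -> (-5.5,0) [heading=180, draw]
FD 6.6: (-5.5,0) -> (-12.1,0) [heading=180, draw]
LT 180: heading 180 -> 0
Final: pos=(-12.1,0), heading=0, 3 segment(s) drawn

Segment endpoints: x in {-12.1, -5.5, 0, 8.9}, y in {0, 0, 0}
xmin=-12.1, ymin=0, xmax=8.9, ymax=0

Answer: -12.1 0 8.9 0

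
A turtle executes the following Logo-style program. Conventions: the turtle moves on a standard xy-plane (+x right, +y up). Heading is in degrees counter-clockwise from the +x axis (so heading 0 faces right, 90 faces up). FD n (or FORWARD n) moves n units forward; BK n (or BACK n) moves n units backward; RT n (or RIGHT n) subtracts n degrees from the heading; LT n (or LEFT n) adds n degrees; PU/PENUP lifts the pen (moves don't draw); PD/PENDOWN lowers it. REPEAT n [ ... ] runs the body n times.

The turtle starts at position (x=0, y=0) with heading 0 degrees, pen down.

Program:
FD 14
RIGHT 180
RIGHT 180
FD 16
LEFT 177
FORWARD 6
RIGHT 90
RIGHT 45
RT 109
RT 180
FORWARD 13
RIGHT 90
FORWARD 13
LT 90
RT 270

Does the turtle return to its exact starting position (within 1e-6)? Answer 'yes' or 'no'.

Executing turtle program step by step:
Start: pos=(0,0), heading=0, pen down
FD 14: (0,0) -> (14,0) [heading=0, draw]
RT 180: heading 0 -> 180
RT 180: heading 180 -> 0
FD 16: (14,0) -> (30,0) [heading=0, draw]
LT 177: heading 0 -> 177
FD 6: (30,0) -> (24.008,0.314) [heading=177, draw]
RT 90: heading 177 -> 87
RT 45: heading 87 -> 42
RT 109: heading 42 -> 293
RT 180: heading 293 -> 113
FD 13: (24.008,0.314) -> (18.929,12.281) [heading=113, draw]
RT 90: heading 113 -> 23
FD 13: (18.929,12.281) -> (30.895,17.36) [heading=23, draw]
LT 90: heading 23 -> 113
RT 270: heading 113 -> 203
Final: pos=(30.895,17.36), heading=203, 5 segment(s) drawn

Start position: (0, 0)
Final position: (30.895, 17.36)
Distance = 35.439; >= 1e-6 -> NOT closed

Answer: no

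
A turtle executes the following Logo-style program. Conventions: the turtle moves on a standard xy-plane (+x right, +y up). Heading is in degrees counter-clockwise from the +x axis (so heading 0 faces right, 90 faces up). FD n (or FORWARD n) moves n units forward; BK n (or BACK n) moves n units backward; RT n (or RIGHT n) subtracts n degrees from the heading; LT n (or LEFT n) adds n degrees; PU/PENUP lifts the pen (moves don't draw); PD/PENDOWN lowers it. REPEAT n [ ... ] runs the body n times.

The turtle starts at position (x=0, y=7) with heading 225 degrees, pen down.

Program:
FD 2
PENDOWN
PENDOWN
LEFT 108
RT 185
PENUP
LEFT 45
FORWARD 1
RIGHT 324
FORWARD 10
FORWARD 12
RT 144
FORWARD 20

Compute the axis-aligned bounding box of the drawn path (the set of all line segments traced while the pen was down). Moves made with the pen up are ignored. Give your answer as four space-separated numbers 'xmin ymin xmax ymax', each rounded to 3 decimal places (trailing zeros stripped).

Executing turtle program step by step:
Start: pos=(0,7), heading=225, pen down
FD 2: (0,7) -> (-1.414,5.586) [heading=225, draw]
PD: pen down
PD: pen down
LT 108: heading 225 -> 333
RT 185: heading 333 -> 148
PU: pen up
LT 45: heading 148 -> 193
FD 1: (-1.414,5.586) -> (-2.389,5.361) [heading=193, move]
RT 324: heading 193 -> 229
FD 10: (-2.389,5.361) -> (-8.949,-2.186) [heading=229, move]
FD 12: (-8.949,-2.186) -> (-16.822,-11.243) [heading=229, move]
RT 144: heading 229 -> 85
FD 20: (-16.822,-11.243) -> (-15.079,8.681) [heading=85, move]
Final: pos=(-15.079,8.681), heading=85, 1 segment(s) drawn

Segment endpoints: x in {-1.414, 0}, y in {5.586, 7}
xmin=-1.414, ymin=5.586, xmax=0, ymax=7

Answer: -1.414 5.586 0 7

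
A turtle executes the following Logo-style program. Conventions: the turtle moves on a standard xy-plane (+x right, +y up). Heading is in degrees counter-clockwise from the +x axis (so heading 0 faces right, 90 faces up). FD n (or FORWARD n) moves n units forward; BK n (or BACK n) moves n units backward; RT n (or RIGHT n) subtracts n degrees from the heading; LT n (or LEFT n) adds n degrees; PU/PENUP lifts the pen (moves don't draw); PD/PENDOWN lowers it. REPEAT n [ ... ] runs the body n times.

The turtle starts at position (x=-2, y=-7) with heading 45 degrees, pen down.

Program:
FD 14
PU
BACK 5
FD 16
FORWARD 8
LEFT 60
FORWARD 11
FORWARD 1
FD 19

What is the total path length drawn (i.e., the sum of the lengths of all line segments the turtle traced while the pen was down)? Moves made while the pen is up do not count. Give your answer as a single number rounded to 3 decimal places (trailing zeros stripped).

Executing turtle program step by step:
Start: pos=(-2,-7), heading=45, pen down
FD 14: (-2,-7) -> (7.899,2.899) [heading=45, draw]
PU: pen up
BK 5: (7.899,2.899) -> (4.364,-0.636) [heading=45, move]
FD 16: (4.364,-0.636) -> (15.678,10.678) [heading=45, move]
FD 8: (15.678,10.678) -> (21.335,16.335) [heading=45, move]
LT 60: heading 45 -> 105
FD 11: (21.335,16.335) -> (18.488,26.96) [heading=105, move]
FD 1: (18.488,26.96) -> (18.229,27.926) [heading=105, move]
FD 19: (18.229,27.926) -> (13.311,46.278) [heading=105, move]
Final: pos=(13.311,46.278), heading=105, 1 segment(s) drawn

Segment lengths:
  seg 1: (-2,-7) -> (7.899,2.899), length = 14
Total = 14

Answer: 14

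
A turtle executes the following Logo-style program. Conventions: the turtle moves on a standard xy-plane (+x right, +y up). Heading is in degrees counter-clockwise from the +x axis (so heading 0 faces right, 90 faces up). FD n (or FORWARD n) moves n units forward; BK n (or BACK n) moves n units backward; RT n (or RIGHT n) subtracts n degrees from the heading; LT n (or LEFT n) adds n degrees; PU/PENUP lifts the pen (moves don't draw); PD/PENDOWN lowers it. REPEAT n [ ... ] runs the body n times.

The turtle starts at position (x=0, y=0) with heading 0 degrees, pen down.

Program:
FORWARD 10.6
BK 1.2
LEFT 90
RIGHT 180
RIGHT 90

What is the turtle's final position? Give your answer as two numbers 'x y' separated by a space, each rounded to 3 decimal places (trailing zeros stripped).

Answer: 9.4 0

Derivation:
Executing turtle program step by step:
Start: pos=(0,0), heading=0, pen down
FD 10.6: (0,0) -> (10.6,0) [heading=0, draw]
BK 1.2: (10.6,0) -> (9.4,0) [heading=0, draw]
LT 90: heading 0 -> 90
RT 180: heading 90 -> 270
RT 90: heading 270 -> 180
Final: pos=(9.4,0), heading=180, 2 segment(s) drawn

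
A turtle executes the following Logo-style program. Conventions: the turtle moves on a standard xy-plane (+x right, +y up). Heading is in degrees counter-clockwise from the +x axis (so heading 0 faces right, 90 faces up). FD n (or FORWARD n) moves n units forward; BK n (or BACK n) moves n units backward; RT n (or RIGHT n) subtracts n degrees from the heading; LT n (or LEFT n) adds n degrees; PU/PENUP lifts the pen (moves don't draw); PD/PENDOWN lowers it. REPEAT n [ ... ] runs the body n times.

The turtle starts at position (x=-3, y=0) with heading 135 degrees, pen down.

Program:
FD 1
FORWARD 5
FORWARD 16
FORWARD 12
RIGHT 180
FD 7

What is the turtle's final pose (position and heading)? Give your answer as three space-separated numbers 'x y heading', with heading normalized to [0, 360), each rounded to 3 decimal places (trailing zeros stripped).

Executing turtle program step by step:
Start: pos=(-3,0), heading=135, pen down
FD 1: (-3,0) -> (-3.707,0.707) [heading=135, draw]
FD 5: (-3.707,0.707) -> (-7.243,4.243) [heading=135, draw]
FD 16: (-7.243,4.243) -> (-18.556,15.556) [heading=135, draw]
FD 12: (-18.556,15.556) -> (-27.042,24.042) [heading=135, draw]
RT 180: heading 135 -> 315
FD 7: (-27.042,24.042) -> (-22.092,19.092) [heading=315, draw]
Final: pos=(-22.092,19.092), heading=315, 5 segment(s) drawn

Answer: -22.092 19.092 315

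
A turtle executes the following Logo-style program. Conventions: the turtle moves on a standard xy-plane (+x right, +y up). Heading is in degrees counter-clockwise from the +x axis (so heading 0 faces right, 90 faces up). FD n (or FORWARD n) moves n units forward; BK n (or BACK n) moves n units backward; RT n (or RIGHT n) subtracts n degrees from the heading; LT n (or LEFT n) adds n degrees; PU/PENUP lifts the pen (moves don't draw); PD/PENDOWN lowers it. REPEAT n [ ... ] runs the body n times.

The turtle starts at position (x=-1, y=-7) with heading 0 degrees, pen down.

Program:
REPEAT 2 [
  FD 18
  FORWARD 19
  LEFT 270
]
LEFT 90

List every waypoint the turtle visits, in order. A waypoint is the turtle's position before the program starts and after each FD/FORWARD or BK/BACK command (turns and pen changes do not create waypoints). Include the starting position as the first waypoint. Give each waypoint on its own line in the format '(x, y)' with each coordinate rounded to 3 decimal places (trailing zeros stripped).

Executing turtle program step by step:
Start: pos=(-1,-7), heading=0, pen down
REPEAT 2 [
  -- iteration 1/2 --
  FD 18: (-1,-7) -> (17,-7) [heading=0, draw]
  FD 19: (17,-7) -> (36,-7) [heading=0, draw]
  LT 270: heading 0 -> 270
  -- iteration 2/2 --
  FD 18: (36,-7) -> (36,-25) [heading=270, draw]
  FD 19: (36,-25) -> (36,-44) [heading=270, draw]
  LT 270: heading 270 -> 180
]
LT 90: heading 180 -> 270
Final: pos=(36,-44), heading=270, 4 segment(s) drawn
Waypoints (5 total):
(-1, -7)
(17, -7)
(36, -7)
(36, -25)
(36, -44)

Answer: (-1, -7)
(17, -7)
(36, -7)
(36, -25)
(36, -44)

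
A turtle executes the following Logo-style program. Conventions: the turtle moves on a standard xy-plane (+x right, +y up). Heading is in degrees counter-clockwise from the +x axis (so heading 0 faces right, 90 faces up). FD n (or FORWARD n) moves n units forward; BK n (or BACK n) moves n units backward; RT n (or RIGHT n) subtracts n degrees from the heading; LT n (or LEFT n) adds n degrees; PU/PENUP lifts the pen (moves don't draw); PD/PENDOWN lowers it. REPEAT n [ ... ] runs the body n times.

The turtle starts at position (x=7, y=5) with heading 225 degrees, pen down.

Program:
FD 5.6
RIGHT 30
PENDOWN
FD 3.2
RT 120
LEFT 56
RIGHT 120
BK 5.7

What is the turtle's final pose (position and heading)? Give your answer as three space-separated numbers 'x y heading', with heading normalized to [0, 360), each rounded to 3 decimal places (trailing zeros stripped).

Executing turtle program step by step:
Start: pos=(7,5), heading=225, pen down
FD 5.6: (7,5) -> (3.04,1.04) [heading=225, draw]
RT 30: heading 225 -> 195
PD: pen down
FD 3.2: (3.04,1.04) -> (-0.051,0.212) [heading=195, draw]
RT 120: heading 195 -> 75
LT 56: heading 75 -> 131
RT 120: heading 131 -> 11
BK 5.7: (-0.051,0.212) -> (-5.646,-0.876) [heading=11, draw]
Final: pos=(-5.646,-0.876), heading=11, 3 segment(s) drawn

Answer: -5.646 -0.876 11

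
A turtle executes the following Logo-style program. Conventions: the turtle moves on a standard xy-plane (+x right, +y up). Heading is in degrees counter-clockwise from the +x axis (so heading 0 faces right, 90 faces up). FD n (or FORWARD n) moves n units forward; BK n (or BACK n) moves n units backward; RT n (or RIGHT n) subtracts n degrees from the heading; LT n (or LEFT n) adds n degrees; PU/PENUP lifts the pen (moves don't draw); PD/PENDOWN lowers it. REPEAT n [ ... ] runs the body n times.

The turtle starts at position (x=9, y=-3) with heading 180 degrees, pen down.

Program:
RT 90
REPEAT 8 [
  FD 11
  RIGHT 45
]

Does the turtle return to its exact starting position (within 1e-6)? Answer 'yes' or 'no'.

Executing turtle program step by step:
Start: pos=(9,-3), heading=180, pen down
RT 90: heading 180 -> 90
REPEAT 8 [
  -- iteration 1/8 --
  FD 11: (9,-3) -> (9,8) [heading=90, draw]
  RT 45: heading 90 -> 45
  -- iteration 2/8 --
  FD 11: (9,8) -> (16.778,15.778) [heading=45, draw]
  RT 45: heading 45 -> 0
  -- iteration 3/8 --
  FD 11: (16.778,15.778) -> (27.778,15.778) [heading=0, draw]
  RT 45: heading 0 -> 315
  -- iteration 4/8 --
  FD 11: (27.778,15.778) -> (35.556,8) [heading=315, draw]
  RT 45: heading 315 -> 270
  -- iteration 5/8 --
  FD 11: (35.556,8) -> (35.556,-3) [heading=270, draw]
  RT 45: heading 270 -> 225
  -- iteration 6/8 --
  FD 11: (35.556,-3) -> (27.778,-10.778) [heading=225, draw]
  RT 45: heading 225 -> 180
  -- iteration 7/8 --
  FD 11: (27.778,-10.778) -> (16.778,-10.778) [heading=180, draw]
  RT 45: heading 180 -> 135
  -- iteration 8/8 --
  FD 11: (16.778,-10.778) -> (9,-3) [heading=135, draw]
  RT 45: heading 135 -> 90
]
Final: pos=(9,-3), heading=90, 8 segment(s) drawn

Start position: (9, -3)
Final position: (9, -3)
Distance = 0; < 1e-6 -> CLOSED

Answer: yes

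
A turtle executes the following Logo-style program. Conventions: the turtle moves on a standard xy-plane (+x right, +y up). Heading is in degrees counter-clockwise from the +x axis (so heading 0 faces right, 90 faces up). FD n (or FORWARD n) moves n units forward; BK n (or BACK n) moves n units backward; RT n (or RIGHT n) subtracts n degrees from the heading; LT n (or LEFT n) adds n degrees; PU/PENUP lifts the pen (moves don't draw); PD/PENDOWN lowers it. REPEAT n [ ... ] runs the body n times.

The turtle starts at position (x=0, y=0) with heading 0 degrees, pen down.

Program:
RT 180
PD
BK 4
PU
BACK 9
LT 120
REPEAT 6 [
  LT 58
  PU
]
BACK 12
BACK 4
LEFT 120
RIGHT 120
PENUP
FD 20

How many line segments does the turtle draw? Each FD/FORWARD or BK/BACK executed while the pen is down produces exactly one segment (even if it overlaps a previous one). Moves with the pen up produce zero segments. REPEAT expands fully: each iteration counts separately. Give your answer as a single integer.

Executing turtle program step by step:
Start: pos=(0,0), heading=0, pen down
RT 180: heading 0 -> 180
PD: pen down
BK 4: (0,0) -> (4,0) [heading=180, draw]
PU: pen up
BK 9: (4,0) -> (13,0) [heading=180, move]
LT 120: heading 180 -> 300
REPEAT 6 [
  -- iteration 1/6 --
  LT 58: heading 300 -> 358
  PU: pen up
  -- iteration 2/6 --
  LT 58: heading 358 -> 56
  PU: pen up
  -- iteration 3/6 --
  LT 58: heading 56 -> 114
  PU: pen up
  -- iteration 4/6 --
  LT 58: heading 114 -> 172
  PU: pen up
  -- iteration 5/6 --
  LT 58: heading 172 -> 230
  PU: pen up
  -- iteration 6/6 --
  LT 58: heading 230 -> 288
  PU: pen up
]
BK 12: (13,0) -> (9.292,11.413) [heading=288, move]
BK 4: (9.292,11.413) -> (8.056,15.217) [heading=288, move]
LT 120: heading 288 -> 48
RT 120: heading 48 -> 288
PU: pen up
FD 20: (8.056,15.217) -> (14.236,-3.804) [heading=288, move]
Final: pos=(14.236,-3.804), heading=288, 1 segment(s) drawn
Segments drawn: 1

Answer: 1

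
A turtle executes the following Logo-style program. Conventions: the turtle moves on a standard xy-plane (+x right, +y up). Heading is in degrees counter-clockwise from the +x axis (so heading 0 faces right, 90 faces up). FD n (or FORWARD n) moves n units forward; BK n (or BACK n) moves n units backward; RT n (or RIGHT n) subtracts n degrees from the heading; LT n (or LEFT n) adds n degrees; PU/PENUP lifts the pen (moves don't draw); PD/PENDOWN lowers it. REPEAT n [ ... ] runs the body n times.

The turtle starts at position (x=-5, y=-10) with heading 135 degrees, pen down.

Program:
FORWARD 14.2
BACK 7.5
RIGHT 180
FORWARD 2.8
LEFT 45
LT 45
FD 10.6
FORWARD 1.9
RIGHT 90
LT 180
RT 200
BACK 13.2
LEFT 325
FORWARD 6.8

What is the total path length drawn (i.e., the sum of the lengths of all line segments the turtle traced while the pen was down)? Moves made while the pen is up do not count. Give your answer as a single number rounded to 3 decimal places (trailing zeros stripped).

Executing turtle program step by step:
Start: pos=(-5,-10), heading=135, pen down
FD 14.2: (-5,-10) -> (-15.041,0.041) [heading=135, draw]
BK 7.5: (-15.041,0.041) -> (-9.738,-5.262) [heading=135, draw]
RT 180: heading 135 -> 315
FD 2.8: (-9.738,-5.262) -> (-7.758,-7.242) [heading=315, draw]
LT 45: heading 315 -> 0
LT 45: heading 0 -> 45
FD 10.6: (-7.758,-7.242) -> (-0.262,0.253) [heading=45, draw]
FD 1.9: (-0.262,0.253) -> (1.081,1.597) [heading=45, draw]
RT 90: heading 45 -> 315
LT 180: heading 315 -> 135
RT 200: heading 135 -> 295
BK 13.2: (1.081,1.597) -> (-4.497,13.56) [heading=295, draw]
LT 325: heading 295 -> 260
FD 6.8: (-4.497,13.56) -> (-5.678,6.863) [heading=260, draw]
Final: pos=(-5.678,6.863), heading=260, 7 segment(s) drawn

Segment lengths:
  seg 1: (-5,-10) -> (-15.041,0.041), length = 14.2
  seg 2: (-15.041,0.041) -> (-9.738,-5.262), length = 7.5
  seg 3: (-9.738,-5.262) -> (-7.758,-7.242), length = 2.8
  seg 4: (-7.758,-7.242) -> (-0.262,0.253), length = 10.6
  seg 5: (-0.262,0.253) -> (1.081,1.597), length = 1.9
  seg 6: (1.081,1.597) -> (-4.497,13.56), length = 13.2
  seg 7: (-4.497,13.56) -> (-5.678,6.863), length = 6.8
Total = 57

Answer: 57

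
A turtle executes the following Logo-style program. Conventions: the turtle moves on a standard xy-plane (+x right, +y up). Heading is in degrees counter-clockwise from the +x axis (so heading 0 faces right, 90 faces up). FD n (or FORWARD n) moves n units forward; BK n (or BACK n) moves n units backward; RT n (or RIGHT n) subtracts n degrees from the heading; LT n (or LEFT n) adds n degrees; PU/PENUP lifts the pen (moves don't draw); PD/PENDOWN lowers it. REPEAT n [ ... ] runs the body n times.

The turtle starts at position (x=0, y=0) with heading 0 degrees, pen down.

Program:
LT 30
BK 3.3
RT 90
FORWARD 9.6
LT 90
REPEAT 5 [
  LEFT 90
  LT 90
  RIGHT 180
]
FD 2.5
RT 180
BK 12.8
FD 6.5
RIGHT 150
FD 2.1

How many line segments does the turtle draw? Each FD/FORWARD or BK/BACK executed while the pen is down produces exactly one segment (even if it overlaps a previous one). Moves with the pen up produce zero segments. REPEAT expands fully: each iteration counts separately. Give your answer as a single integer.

Answer: 6

Derivation:
Executing turtle program step by step:
Start: pos=(0,0), heading=0, pen down
LT 30: heading 0 -> 30
BK 3.3: (0,0) -> (-2.858,-1.65) [heading=30, draw]
RT 90: heading 30 -> 300
FD 9.6: (-2.858,-1.65) -> (1.942,-9.964) [heading=300, draw]
LT 90: heading 300 -> 30
REPEAT 5 [
  -- iteration 1/5 --
  LT 90: heading 30 -> 120
  LT 90: heading 120 -> 210
  RT 180: heading 210 -> 30
  -- iteration 2/5 --
  LT 90: heading 30 -> 120
  LT 90: heading 120 -> 210
  RT 180: heading 210 -> 30
  -- iteration 3/5 --
  LT 90: heading 30 -> 120
  LT 90: heading 120 -> 210
  RT 180: heading 210 -> 30
  -- iteration 4/5 --
  LT 90: heading 30 -> 120
  LT 90: heading 120 -> 210
  RT 180: heading 210 -> 30
  -- iteration 5/5 --
  LT 90: heading 30 -> 120
  LT 90: heading 120 -> 210
  RT 180: heading 210 -> 30
]
FD 2.5: (1.942,-9.964) -> (4.107,-8.714) [heading=30, draw]
RT 180: heading 30 -> 210
BK 12.8: (4.107,-8.714) -> (15.192,-2.314) [heading=210, draw]
FD 6.5: (15.192,-2.314) -> (9.563,-5.564) [heading=210, draw]
RT 150: heading 210 -> 60
FD 2.1: (9.563,-5.564) -> (10.613,-3.745) [heading=60, draw]
Final: pos=(10.613,-3.745), heading=60, 6 segment(s) drawn
Segments drawn: 6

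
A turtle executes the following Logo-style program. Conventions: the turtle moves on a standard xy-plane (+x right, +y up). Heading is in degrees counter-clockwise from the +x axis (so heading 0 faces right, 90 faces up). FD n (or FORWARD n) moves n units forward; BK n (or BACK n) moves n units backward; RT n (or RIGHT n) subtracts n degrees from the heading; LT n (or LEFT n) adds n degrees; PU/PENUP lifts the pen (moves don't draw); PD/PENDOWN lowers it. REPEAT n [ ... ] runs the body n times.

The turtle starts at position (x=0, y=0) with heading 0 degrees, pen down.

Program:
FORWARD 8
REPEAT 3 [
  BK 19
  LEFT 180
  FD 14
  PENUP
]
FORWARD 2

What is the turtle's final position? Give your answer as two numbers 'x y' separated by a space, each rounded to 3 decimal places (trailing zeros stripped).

Executing turtle program step by step:
Start: pos=(0,0), heading=0, pen down
FD 8: (0,0) -> (8,0) [heading=0, draw]
REPEAT 3 [
  -- iteration 1/3 --
  BK 19: (8,0) -> (-11,0) [heading=0, draw]
  LT 180: heading 0 -> 180
  FD 14: (-11,0) -> (-25,0) [heading=180, draw]
  PU: pen up
  -- iteration 2/3 --
  BK 19: (-25,0) -> (-6,0) [heading=180, move]
  LT 180: heading 180 -> 0
  FD 14: (-6,0) -> (8,0) [heading=0, move]
  PU: pen up
  -- iteration 3/3 --
  BK 19: (8,0) -> (-11,0) [heading=0, move]
  LT 180: heading 0 -> 180
  FD 14: (-11,0) -> (-25,0) [heading=180, move]
  PU: pen up
]
FD 2: (-25,0) -> (-27,0) [heading=180, move]
Final: pos=(-27,0), heading=180, 3 segment(s) drawn

Answer: -27 0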